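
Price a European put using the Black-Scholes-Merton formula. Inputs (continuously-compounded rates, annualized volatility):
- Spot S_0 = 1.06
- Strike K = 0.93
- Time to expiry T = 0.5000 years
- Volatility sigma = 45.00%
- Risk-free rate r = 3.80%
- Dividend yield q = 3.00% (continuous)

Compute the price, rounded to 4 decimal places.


Answer: Price = 0.0686

Derivation:
d1 = (ln(S/K) + (r - q + 0.5*sigma^2) * T) / (sigma * sqrt(T)) = 0.58285901
d2 = d1 - sigma * sqrt(T) = 0.26466096
exp(-rT) = 0.98117936; exp(-qT) = 0.98511194
P = K * exp(-rT) * N(-d2) - S_0 * exp(-qT) * N(-d1)
N(-d1) = 0.27999411; N(-d2) = 0.39563533
P = 0.9300 * 0.98117936 * 0.39563533 - 1.0600 * 0.98511194 * 0.27999411 = 0.0686


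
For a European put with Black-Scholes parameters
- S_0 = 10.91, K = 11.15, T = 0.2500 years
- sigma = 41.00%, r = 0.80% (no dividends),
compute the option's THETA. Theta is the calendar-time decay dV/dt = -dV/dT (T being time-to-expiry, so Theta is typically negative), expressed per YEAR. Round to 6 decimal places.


Answer: Theta = -1.732947

Derivation:
d1 = 0.0061112290; d2 = -0.1988887710
phi(d1) = 0.3989348308; exp(-qT) = 1.0000000000; exp(-rT) = 0.9980019987
Theta = -S*exp(-qT)*phi(d1)*sigma/(2*sqrt(T)) + r*K*exp(-rT)*N(-d2) - q*S*exp(-qT)*N(-d1)
N(-d1) = 0.4975619876; N(-d2) = 0.5788251233; sqrt(T) = 0.5000000000
Term 1 = -10.9100 * 1.0000000000 * 0.3989348308 * 0.4100 / (2 * 0.5000000000) = -1.7844753917
Term 2 = 0.0080 * 11.1500 * 0.9980019987 * 0.5788251233 = 0.0515280418
Term 3 = 0 (no dividend yield, q = 0)
Theta = -1.7844753917 + (0.0515280418) + (0.0000000000) = -1.732947


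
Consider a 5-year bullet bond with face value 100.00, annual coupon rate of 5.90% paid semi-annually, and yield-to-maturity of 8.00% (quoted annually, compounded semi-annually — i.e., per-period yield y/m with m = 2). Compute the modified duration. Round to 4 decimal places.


Coupon per period c = face * coupon_rate / m = 2.950000
Periods per year m = 2; per-period yield y/m = 0.040000
Number of cashflows N = 10
Cashflows (t years, CF_t, discount factor 1/(1+y/m)^(m*t), PV):
  t = 0.5000: CF_t = 2.950000, DF = 0.961538, PV = 2.836538
  t = 1.0000: CF_t = 2.950000, DF = 0.924556, PV = 2.727441
  t = 1.5000: CF_t = 2.950000, DF = 0.888996, PV = 2.622539
  t = 2.0000: CF_t = 2.950000, DF = 0.854804, PV = 2.521672
  t = 2.5000: CF_t = 2.950000, DF = 0.821927, PV = 2.424685
  t = 3.0000: CF_t = 2.950000, DF = 0.790315, PV = 2.331428
  t = 3.5000: CF_t = 2.950000, DF = 0.759918, PV = 2.241758
  t = 4.0000: CF_t = 2.950000, DF = 0.730690, PV = 2.155536
  t = 4.5000: CF_t = 2.950000, DF = 0.702587, PV = 2.072631
  t = 5.0000: CF_t = 102.950000, DF = 0.675564, PV = 69.549331
Price P = sum_t PV_t = 91.483559
First compute Macaulay numerator sum_t t * PV_t:
  t * PV_t at t = 0.5000: 1.418269
  t * PV_t at t = 1.0000: 2.727441
  t * PV_t at t = 1.5000: 3.933809
  t * PV_t at t = 2.0000: 5.043345
  t * PV_t at t = 2.5000: 6.061712
  t * PV_t at t = 3.0000: 6.994284
  t * PV_t at t = 3.5000: 7.846151
  t * PV_t at t = 4.0000: 8.622144
  t * PV_t at t = 4.5000: 9.326839
  t * PV_t at t = 5.0000: 347.746656
Macaulay duration D = 399.720650 / 91.483559 = 4.369317
Modified duration = D / (1 + y/m) = 4.369317 / (1 + 0.040000) = 4.201266

Answer: Modified duration = 4.2013


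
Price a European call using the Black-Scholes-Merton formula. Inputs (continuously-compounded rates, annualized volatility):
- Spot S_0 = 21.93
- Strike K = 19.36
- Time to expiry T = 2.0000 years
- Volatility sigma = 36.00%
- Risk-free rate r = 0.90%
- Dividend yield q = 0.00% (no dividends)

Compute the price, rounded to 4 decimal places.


d1 = (ln(S/K) + (r - q + 0.5*sigma^2) * T) / (sigma * sqrt(T)) = 0.53474259
d2 = d1 - sigma * sqrt(T) = 0.02562571
exp(-rT) = 0.98216103; exp(-qT) = 1.00000000
C = S_0 * exp(-qT) * N(d1) - K * exp(-rT) * N(d2)
N(d1) = 0.70358607; N(d2) = 0.51022206
C = 21.9300 * 1.00000000 * 0.70358607 - 19.3600 * 0.98216103 * 0.51022206 = 5.7280

Answer: Price = 5.7280


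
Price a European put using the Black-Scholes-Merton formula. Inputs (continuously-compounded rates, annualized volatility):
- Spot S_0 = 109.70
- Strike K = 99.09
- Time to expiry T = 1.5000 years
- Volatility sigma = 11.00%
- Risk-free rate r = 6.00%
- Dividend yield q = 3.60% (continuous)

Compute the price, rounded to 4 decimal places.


Answer: Price = 1.0421

Derivation:
d1 = (ln(S/K) + (r - q + 0.5*sigma^2) * T) / (sigma * sqrt(T)) = 1.08962092
d2 = d1 - sigma * sqrt(T) = 0.95489898
exp(-rT) = 0.91393119; exp(-qT) = 0.94743211
P = K * exp(-rT) * N(-d2) - S_0 * exp(-qT) * N(-d1)
N(-d1) = 0.13794008; N(-d2) = 0.16981439
P = 99.0900 * 0.91393119 * 0.16981439 - 109.7000 * 0.94743211 * 0.13794008 = 1.0421


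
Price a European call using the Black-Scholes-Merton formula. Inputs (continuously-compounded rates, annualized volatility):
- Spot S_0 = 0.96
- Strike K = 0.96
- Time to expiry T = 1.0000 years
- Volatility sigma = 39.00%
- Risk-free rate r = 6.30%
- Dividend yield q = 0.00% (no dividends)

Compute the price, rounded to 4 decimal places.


d1 = (ln(S/K) + (r - q + 0.5*sigma^2) * T) / (sigma * sqrt(T)) = 0.35653846
d2 = d1 - sigma * sqrt(T) = -0.03346154
exp(-rT) = 0.93894347; exp(-qT) = 1.00000000
C = S_0 * exp(-qT) * N(d1) - K * exp(-rT) * N(d2)
N(d1) = 0.63928132; N(d2) = 0.48665327
C = 0.9600 * 1.00000000 * 0.63928132 - 0.9600 * 0.93894347 * 0.48665327 = 0.1750

Answer: Price = 0.1750


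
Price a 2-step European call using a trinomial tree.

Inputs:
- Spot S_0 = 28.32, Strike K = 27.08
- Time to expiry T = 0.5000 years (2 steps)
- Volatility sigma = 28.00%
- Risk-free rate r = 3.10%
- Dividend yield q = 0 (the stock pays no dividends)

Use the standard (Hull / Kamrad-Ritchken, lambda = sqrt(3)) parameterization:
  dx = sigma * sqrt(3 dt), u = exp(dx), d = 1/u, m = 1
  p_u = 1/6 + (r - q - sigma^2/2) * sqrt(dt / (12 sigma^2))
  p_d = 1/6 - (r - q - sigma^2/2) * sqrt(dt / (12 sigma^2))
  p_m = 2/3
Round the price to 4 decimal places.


Answer: Price = V(0,0) = 3.0236

Derivation:
dt = T/N = 0.250000; dx = sigma*sqrt(3*dt) = 0.242487
u = exp(dx) = 1.274415; d = 1/u = 0.784674
p_u = 0.162440, p_m = 0.666667, p_d = 0.170894
Discount per step: exp(-r*dt) = 0.992280
Stock lattice S(k, j) with j the centered position index:
  k=0: S(0,+0) = 28.3200
  k=1: S(1,-1) = 22.2220; S(1,+0) = 28.3200; S(1,+1) = 36.0914
  k=2: S(2,-2) = 17.4370; S(2,-1) = 22.2220; S(2,+0) = 28.3200; S(2,+1) = 36.0914; S(2,+2) = 45.9955
Terminal payoffs V(N, j) = max(S_T - K, 0):
  V(2,-2) = 0.000000; V(2,-1) = 0.000000; V(2,+0) = 1.240000; V(2,+1) = 9.011428; V(2,+2) = 18.915451
Backward induction: V(k, j) = exp(-r*dt) * [p_u * V(k+1, j+1) + p_m * V(k+1, j) + p_d * V(k+1, j-1)]
  V(1,-1) = exp(-r*dt) * [p_u*1.240000 + p_m*0.000000 + p_d*0.000000] = 0.199870
  V(1,+0) = exp(-r*dt) * [p_u*9.011428 + p_m*1.240000 + p_d*0.000000] = 2.272797
  V(1,+1) = exp(-r*dt) * [p_u*18.915451 + p_m*9.011428 + p_d*1.240000] = 9.220410
  V(0,+0) = exp(-r*dt) * [p_u*9.220410 + p_m*2.272797 + p_d*0.199870] = 3.023591


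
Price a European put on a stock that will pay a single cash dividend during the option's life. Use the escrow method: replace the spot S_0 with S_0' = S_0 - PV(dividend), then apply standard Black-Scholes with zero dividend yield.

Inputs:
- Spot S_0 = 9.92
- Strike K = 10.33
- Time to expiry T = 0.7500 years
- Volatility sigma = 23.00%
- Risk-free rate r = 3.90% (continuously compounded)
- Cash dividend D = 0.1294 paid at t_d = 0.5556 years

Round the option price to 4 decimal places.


Answer: Price = 0.9116

Derivation:
PV(D) = D * exp(-r * t_d) = 0.1294 * 0.97856467 = 0.12662627
S_0' = S_0 - PV(D) = 9.9200 - 0.12662627 = 9.79337373
d1 = (ln(S_0'/K) + (r + sigma^2/2)*T) / (sigma*sqrt(T)) = -0.02138092
d2 = d1 - sigma*sqrt(T) = -0.22056676
exp(-rT) = 0.97117364
N(-d1) = 0.50852910; N(-d2) = 0.58728511
P = K * exp(-rT) * N(-d2) - S_0' * N(-d1) = 10.3300 * 0.97117364 * 0.58728511 - 9.79337373 * 0.50852910 = 0.9116


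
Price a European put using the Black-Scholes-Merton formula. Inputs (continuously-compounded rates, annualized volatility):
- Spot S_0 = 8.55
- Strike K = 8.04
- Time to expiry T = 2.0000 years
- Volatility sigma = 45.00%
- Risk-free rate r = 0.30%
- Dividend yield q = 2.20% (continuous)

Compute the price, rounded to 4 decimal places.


d1 = (ln(S/K) + (r - q + 0.5*sigma^2) * T) / (sigma * sqrt(T)) = 0.35512820
d2 = d1 - sigma * sqrt(T) = -0.28126791
exp(-rT) = 0.99401796; exp(-qT) = 0.95695396
P = K * exp(-rT) * N(-d2) - S_0 * exp(-qT) * N(-d1)
N(-d1) = 0.36124678; N(-d2) = 0.61074754
P = 8.0400 * 0.99401796 * 0.61074754 - 8.5500 * 0.95695396 * 0.36124678 = 1.9253

Answer: Price = 1.9253


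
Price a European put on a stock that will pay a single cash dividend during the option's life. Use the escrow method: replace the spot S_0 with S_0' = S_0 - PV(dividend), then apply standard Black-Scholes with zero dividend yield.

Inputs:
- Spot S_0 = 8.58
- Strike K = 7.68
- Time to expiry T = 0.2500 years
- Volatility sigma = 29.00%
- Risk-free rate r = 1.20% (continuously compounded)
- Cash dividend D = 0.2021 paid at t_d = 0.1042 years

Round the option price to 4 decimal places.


PV(D) = D * exp(-r * t_d) = 0.2021 * 0.99875038 = 0.20184745
S_0' = S_0 - PV(D) = 8.5800 - 0.20184745 = 8.37815255
d1 = (ln(S_0'/K) + (r + sigma^2/2)*T) / (sigma*sqrt(T)) = 0.69324402
d2 = d1 - sigma*sqrt(T) = 0.54824402
exp(-rT) = 0.99700450
N(-d1) = 0.24407821; N(-d2) = 0.29176218
P = K * exp(-rT) * N(-d2) - S_0' * N(-d1) = 7.6800 * 0.99700450 * 0.29176218 - 8.37815255 * 0.24407821 = 0.1891

Answer: Price = 0.1891


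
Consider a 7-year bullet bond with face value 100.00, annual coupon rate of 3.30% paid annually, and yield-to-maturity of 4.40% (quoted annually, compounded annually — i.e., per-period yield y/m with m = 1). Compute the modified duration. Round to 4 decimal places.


Answer: Modified duration = 6.0707

Derivation:
Coupon per period c = face * coupon_rate / m = 3.300000
Periods per year m = 1; per-period yield y/m = 0.044000
Number of cashflows N = 7
Cashflows (t years, CF_t, discount factor 1/(1+y/m)^(m*t), PV):
  t = 1.0000: CF_t = 3.300000, DF = 0.957854, PV = 3.160920
  t = 2.0000: CF_t = 3.300000, DF = 0.917485, PV = 3.027701
  t = 3.0000: CF_t = 3.300000, DF = 0.878817, PV = 2.900096
  t = 4.0000: CF_t = 3.300000, DF = 0.841779, PV = 2.777870
  t = 5.0000: CF_t = 3.300000, DF = 0.806302, PV = 2.660795
  t = 6.0000: CF_t = 3.300000, DF = 0.772320, PV = 2.548654
  t = 7.0000: CF_t = 103.300000, DF = 0.739770, PV = 76.418205
Price P = sum_t PV_t = 93.494241
First compute Macaulay numerator sum_t t * PV_t:
  t * PV_t at t = 1.0000: 3.160920
  t * PV_t at t = 2.0000: 6.055401
  t * PV_t at t = 3.0000: 8.700289
  t * PV_t at t = 4.0000: 11.111481
  t * PV_t at t = 5.0000: 13.303976
  t * PV_t at t = 6.0000: 15.291926
  t * PV_t at t = 7.0000: 534.927433
Macaulay duration D = 592.551427 / 93.494241 = 6.337839
Modified duration = D / (1 + y/m) = 6.337839 / (1 + 0.044000) = 6.070727


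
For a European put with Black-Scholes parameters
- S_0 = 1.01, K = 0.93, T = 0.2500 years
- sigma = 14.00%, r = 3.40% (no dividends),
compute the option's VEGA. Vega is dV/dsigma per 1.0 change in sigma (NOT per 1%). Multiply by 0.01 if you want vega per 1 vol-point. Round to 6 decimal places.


Answer: Vega = 0.082608

Derivation:
d1 = 1.3353003384; d2 = 1.2653003384
phi(d1) = 0.1635801769; exp(-qT) = 1.0000000000; exp(-rT) = 0.9915360229
Vega = S * exp(-qT) * phi(d1) * sqrt(T) = 1.0100 * 1.0000000000 * 0.1635801769 * 0.5000000000 = 0.082608


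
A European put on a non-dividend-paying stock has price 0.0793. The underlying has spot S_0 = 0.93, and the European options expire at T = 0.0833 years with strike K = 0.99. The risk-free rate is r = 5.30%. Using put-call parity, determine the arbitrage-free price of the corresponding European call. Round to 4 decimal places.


Put-call parity: C - P = S_0 * exp(-qT) - K * exp(-rT).
S_0 * exp(-qT) = 0.9300 * 1.00000000 = 0.93000000
K * exp(-rT) = 0.9900 * 0.99559483 = 0.98563888
C = P + S*exp(-qT) - K*exp(-rT)
C = 0.0793 + 0.93000000 - 0.98563888 = 0.0237

Answer: Call price = 0.0237


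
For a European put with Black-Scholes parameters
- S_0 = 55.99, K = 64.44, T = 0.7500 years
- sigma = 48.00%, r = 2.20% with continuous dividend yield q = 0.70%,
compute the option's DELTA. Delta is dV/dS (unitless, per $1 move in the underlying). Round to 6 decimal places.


Answer: Delta = -0.538276

Derivation:
d1 = -0.1032289169; d2 = -0.5189211108
phi(d1) = 0.3968223269; exp(-qT) = 0.9947637572; exp(-rT) = 0.9836353794
N(-d1) = 0.5411093549
Delta = -exp(-qT) * N(-d1) = -0.9947637572 * 0.5411093549 = -0.538276


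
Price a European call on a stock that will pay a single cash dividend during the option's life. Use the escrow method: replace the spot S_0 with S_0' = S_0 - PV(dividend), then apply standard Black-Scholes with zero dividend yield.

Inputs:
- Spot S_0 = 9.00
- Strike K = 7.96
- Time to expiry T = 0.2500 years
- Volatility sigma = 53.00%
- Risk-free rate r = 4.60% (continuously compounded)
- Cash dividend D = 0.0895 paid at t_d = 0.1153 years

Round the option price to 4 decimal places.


PV(D) = D * exp(-r * t_d) = 0.0895 * 0.99471024 = 0.08902657
S_0' = S_0 - PV(D) = 9.0000 - 0.08902657 = 8.91097343
d1 = (ln(S_0'/K) + (r + sigma^2/2)*T) / (sigma*sqrt(T)) = 0.60176222
d2 = d1 - sigma*sqrt(T) = 0.33676222
exp(-rT) = 0.98856587
N(d1) = 0.72633379; N(d2) = 0.63185192
C = S_0' * N(d1) - K * exp(-rT) * N(d2) = 8.91097343 * 0.72633379 - 7.9600 * 0.98856587 * 0.63185192 = 1.5003

Answer: Price = 1.5003


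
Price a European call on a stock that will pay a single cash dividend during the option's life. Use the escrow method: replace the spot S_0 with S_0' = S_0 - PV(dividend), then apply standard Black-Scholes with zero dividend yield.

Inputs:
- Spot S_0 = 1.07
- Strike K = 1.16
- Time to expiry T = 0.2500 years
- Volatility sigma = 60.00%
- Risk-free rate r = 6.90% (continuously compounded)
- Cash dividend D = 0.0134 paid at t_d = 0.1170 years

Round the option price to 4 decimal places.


PV(D) = D * exp(-r * t_d) = 0.0134 * 0.99195950 = 0.01329226
S_0' = S_0 - PV(D) = 1.0700 - 0.01329226 = 1.05670774
d1 = (ln(S_0'/K) + (r + sigma^2/2)*T) / (sigma*sqrt(T)) = -0.10337278
d2 = d1 - sigma*sqrt(T) = -0.40337278
exp(-rT) = 0.98289793
N(d1) = 0.45883356; N(d2) = 0.34333700
C = S_0' * N(d1) - K * exp(-rT) * N(d2) = 1.05670774 * 0.45883356 - 1.1600 * 0.98289793 * 0.34333700 = 0.0934

Answer: Price = 0.0934


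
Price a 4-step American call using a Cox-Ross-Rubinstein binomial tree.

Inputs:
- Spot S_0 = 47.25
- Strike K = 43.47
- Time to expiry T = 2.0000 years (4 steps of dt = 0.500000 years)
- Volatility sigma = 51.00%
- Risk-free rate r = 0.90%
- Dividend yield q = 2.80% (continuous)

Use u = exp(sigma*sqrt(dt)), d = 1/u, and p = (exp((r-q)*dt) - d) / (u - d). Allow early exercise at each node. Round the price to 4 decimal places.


dt = T/N = 0.500000
u = exp(sigma*sqrt(dt)) = 1.434225; d = 1/u = 0.697241
p = (exp((r-q)*dt) - d) / (u - d) = 0.397979
Discount per step: exp(-r*dt) = 0.995510
Stock lattice S(k, i) with i counting down-moves:
  k=0: S(0,0) = 47.2500
  k=1: S(1,0) = 67.7671; S(1,1) = 32.9446
  k=2: S(2,0) = 97.1933; S(2,1) = 47.2500; S(2,2) = 22.9703
  k=3: S(3,0) = 139.3970; S(3,1) = 67.7671; S(3,2) = 32.9446; S(3,3) = 16.0159
  k=4: S(4,0) = 199.9266; S(4,1) = 97.1933; S(4,2) = 47.2500; S(4,3) = 22.9703; S(4,4) = 11.1669
Terminal payoffs V(N, i) = max(S_T - K, 0):
  V(4,0) = 156.456638; V(4,1) = 53.723280; V(4,2) = 3.780000; V(4,3) = 0.000000; V(4,4) = 0.000000
Backward induction: V(k, i) = exp(-r*dt) * [p * V(k+1, i) + (1-p) * V(k+1, i+1)]; then take max(V_cont, immediate exercise) for American.
  V(3,0) = exp(-r*dt) * [p*156.456638 + (1-p)*53.723280] = 94.184222; exercise = 95.927007; V(3,0) = max -> 95.927007
  V(3,1) = exp(-r*dt) * [p*53.723280 + (1-p)*3.780000] = 23.550166; exercise = 24.297119; V(3,1) = max -> 24.297119
  V(3,2) = exp(-r*dt) * [p*3.780000 + (1-p)*0.000000] = 1.497606; exercise = 0.000000; V(3,2) = max -> 1.497606
  V(3,3) = exp(-r*dt) * [p*0.000000 + (1-p)*0.000000] = 0.000000; exercise = 0.000000; V(3,3) = max -> 0.000000
  V(2,0) = exp(-r*dt) * [p*95.927007 + (1-p)*24.297119] = 52.567230; exercise = 53.723280; V(2,0) = max -> 53.723280
  V(2,1) = exp(-r*dt) * [p*24.297119 + (1-p)*1.497606] = 10.523871; exercise = 3.780000; V(2,1) = max -> 10.523871
  V(2,2) = exp(-r*dt) * [p*1.497606 + (1-p)*0.000000] = 0.593340; exercise = 0.000000; V(2,2) = max -> 0.593340
  V(1,0) = exp(-r*dt) * [p*53.723280 + (1-p)*10.523871] = 27.591888; exercise = 24.297119; V(1,0) = max -> 27.591888
  V(1,1) = exp(-r*dt) * [p*10.523871 + (1-p)*0.593340] = 4.525075; exercise = 0.000000; V(1,1) = max -> 4.525075
  V(0,0) = exp(-r*dt) * [p*27.591888 + (1-p)*4.525075] = 13.643649; exercise = 3.780000; V(0,0) = max -> 13.643649

Answer: Price = V(0,0) = 13.6436


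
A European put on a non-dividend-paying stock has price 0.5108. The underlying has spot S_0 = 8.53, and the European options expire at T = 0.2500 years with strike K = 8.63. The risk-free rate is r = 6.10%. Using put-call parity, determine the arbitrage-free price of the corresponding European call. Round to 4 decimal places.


Answer: Call price = 0.5414

Derivation:
Put-call parity: C - P = S_0 * exp(-qT) - K * exp(-rT).
S_0 * exp(-qT) = 8.5300 * 1.00000000 = 8.53000000
K * exp(-rT) = 8.6300 * 0.98486569 = 8.49939093
C = P + S*exp(-qT) - K*exp(-rT)
C = 0.5108 + 8.53000000 - 8.49939093 = 0.5414


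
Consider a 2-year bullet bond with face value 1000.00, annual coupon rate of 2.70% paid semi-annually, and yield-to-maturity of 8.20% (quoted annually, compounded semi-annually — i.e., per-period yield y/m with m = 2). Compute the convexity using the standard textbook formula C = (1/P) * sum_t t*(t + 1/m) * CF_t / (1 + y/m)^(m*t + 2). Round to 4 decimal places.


Answer: Convexity = 4.4849

Derivation:
Coupon per period c = face * coupon_rate / m = 13.500000
Periods per year m = 2; per-period yield y/m = 0.041000
Number of cashflows N = 4
Cashflows (t years, CF_t, discount factor 1/(1+y/m)^(m*t), PV):
  t = 0.5000: CF_t = 13.500000, DF = 0.960615, PV = 12.968300
  t = 1.0000: CF_t = 13.500000, DF = 0.922781, PV = 12.457541
  t = 1.5000: CF_t = 13.500000, DF = 0.886437, PV = 11.966898
  t = 2.0000: CF_t = 1013.500000, DF = 0.851524, PV = 863.019950
Price P = sum_t PV_t = 900.412688
Convexity numerator sum_t t*(t + 1/m) * CF_t / (1+y/m)^(m*t + 2):
  t = 0.5000: term = 5.983449
  t = 1.0000: term = 17.243369
  t = 1.5000: term = 33.128470
  t = 2.0000: term = 3981.891117
Convexity = (1/P) * sum = 4038.246404 / 900.412688 = 4.484884


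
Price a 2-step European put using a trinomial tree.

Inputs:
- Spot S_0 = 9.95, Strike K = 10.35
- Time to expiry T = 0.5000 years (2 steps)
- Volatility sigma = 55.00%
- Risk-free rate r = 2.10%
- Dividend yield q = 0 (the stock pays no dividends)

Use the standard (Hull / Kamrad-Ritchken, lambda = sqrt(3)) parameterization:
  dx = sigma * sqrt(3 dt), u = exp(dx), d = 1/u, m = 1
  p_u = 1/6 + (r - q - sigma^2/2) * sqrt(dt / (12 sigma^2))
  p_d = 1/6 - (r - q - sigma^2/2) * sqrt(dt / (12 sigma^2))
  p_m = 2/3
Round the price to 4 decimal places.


Answer: Price = V(0,0) = 1.5621

Derivation:
dt = T/N = 0.250000; dx = sigma*sqrt(3*dt) = 0.476314
u = exp(dx) = 1.610128; d = 1/u = 0.621068
p_u = 0.132485, p_m = 0.666667, p_d = 0.200848
Discount per step: exp(-r*dt) = 0.994764
Stock lattice S(k, j) with j the centered position index:
  k=0: S(0,+0) = 9.9500
  k=1: S(1,-1) = 6.1796; S(1,+0) = 9.9500; S(1,+1) = 16.0208
  k=2: S(2,-2) = 3.8380; S(2,-1) = 6.1796; S(2,+0) = 9.9500; S(2,+1) = 16.0208; S(2,+2) = 25.7955
Terminal payoffs V(N, j) = max(K - S_T, 0):
  V(2,-2) = 6.512026; V(2,-1) = 4.170369; V(2,+0) = 0.400000; V(2,+1) = 0.000000; V(2,+2) = 0.000000
Backward induction: V(k, j) = exp(-r*dt) * [p_u * V(k+1, j+1) + p_m * V(k+1, j) + p_d * V(k+1, j-1)]
  V(1,-1) = exp(-r*dt) * [p_u*0.400000 + p_m*4.170369 + p_d*6.512026] = 4.119486
  V(1,+0) = exp(-r*dt) * [p_u*0.000000 + p_m*0.400000 + p_d*4.170369] = 1.098496
  V(1,+1) = exp(-r*dt) * [p_u*0.000000 + p_m*0.000000 + p_d*0.400000] = 0.079919
  V(0,+0) = exp(-r*dt) * [p_u*0.079919 + p_m*1.098496 + p_d*4.119486] = 1.562089


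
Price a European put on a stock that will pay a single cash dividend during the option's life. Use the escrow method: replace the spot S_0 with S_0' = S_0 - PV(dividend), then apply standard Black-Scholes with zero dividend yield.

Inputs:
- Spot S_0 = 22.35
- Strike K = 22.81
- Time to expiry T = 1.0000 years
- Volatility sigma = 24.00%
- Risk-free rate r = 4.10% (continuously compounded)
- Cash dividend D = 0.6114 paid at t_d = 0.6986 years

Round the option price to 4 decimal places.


PV(D) = D * exp(-r * t_d) = 0.6114 * 0.97176371 = 0.59413633
S_0' = S_0 - PV(D) = 22.3500 - 0.59413633 = 21.75586367
d1 = (ln(S_0'/K) + (r + sigma^2/2)*T) / (sigma*sqrt(T)) = 0.09368450
d2 = d1 - sigma*sqrt(T) = -0.14631550
exp(-rT) = 0.95982913
N(-d1) = 0.46267989; N(-d2) = 0.55816384
P = K * exp(-rT) * N(-d2) - S_0' * N(-d1) = 22.8100 * 0.95982913 * 0.55816384 - 21.75586367 * 0.46267989 = 2.1543

Answer: Price = 2.1543


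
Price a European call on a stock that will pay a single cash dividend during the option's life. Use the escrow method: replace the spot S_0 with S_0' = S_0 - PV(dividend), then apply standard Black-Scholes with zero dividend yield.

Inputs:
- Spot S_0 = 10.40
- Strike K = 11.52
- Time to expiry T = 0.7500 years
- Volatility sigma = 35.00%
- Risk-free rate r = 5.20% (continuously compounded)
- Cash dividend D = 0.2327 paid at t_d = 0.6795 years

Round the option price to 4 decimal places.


PV(D) = D * exp(-r * t_d) = 0.2327 * 0.96528296 = 0.22462134
S_0' = S_0 - PV(D) = 10.4000 - 0.22462134 = 10.17537866
d1 = (ln(S_0'/K) + (r + sigma^2/2)*T) / (sigma*sqrt(T)) = -0.12924797
d2 = d1 - sigma*sqrt(T) = -0.43235687
exp(-rT) = 0.96175071
N(d1) = 0.44858072; N(d2) = 0.33274103
C = S_0' * N(d1) - K * exp(-rT) * N(d2) = 10.17537866 * 0.44858072 - 11.5200 * 0.96175071 * 0.33274103 = 0.8779

Answer: Price = 0.8779


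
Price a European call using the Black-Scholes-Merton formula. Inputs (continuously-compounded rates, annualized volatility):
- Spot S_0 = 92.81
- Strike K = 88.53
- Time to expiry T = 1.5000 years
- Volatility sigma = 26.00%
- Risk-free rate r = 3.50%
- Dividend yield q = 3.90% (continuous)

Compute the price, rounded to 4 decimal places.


d1 = (ln(S/K) + (r - q + 0.5*sigma^2) * T) / (sigma * sqrt(T)) = 0.28864070
d2 = d1 - sigma * sqrt(T) = -0.02979297
exp(-rT) = 0.94885432; exp(-qT) = 0.94317824
C = S_0 * exp(-qT) * N(d1) - K * exp(-rT) * N(d2)
N(d1) = 0.61357183; N(d2) = 0.48811608
C = 92.8100 * 0.94317824 * 0.61357183 - 88.5300 * 0.94885432 * 0.48811608 = 12.7071

Answer: Price = 12.7071


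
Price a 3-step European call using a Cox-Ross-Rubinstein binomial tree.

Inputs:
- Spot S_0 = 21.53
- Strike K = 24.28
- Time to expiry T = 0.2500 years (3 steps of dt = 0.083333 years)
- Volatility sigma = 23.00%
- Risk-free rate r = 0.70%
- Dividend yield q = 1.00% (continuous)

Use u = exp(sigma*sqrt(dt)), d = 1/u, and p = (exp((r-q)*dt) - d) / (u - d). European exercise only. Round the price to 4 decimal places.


Answer: Price = V(0,0) = 0.2224

Derivation:
dt = T/N = 0.083333
u = exp(sigma*sqrt(dt)) = 1.068649; d = 1/u = 0.935761
p = (exp((r-q)*dt) - d) / (u - d) = 0.481526
Discount per step: exp(-r*dt) = 0.999417
Stock lattice S(k, i) with i counting down-moves:
  k=0: S(0,0) = 21.5300
  k=1: S(1,0) = 23.0080; S(1,1) = 20.1469
  k=2: S(2,0) = 24.5875; S(2,1) = 21.5300; S(2,2) = 18.8527
  k=3: S(3,0) = 26.2754; S(3,1) = 23.0080; S(3,2) = 20.1469; S(3,3) = 17.6416
Terminal payoffs V(N, i) = max(S_T - K, 0):
  V(3,0) = 1.995400; V(3,1) = 0.000000; V(3,2) = 0.000000; V(3,3) = 0.000000
Backward induction: V(k, i) = exp(-r*dt) * [p * V(k+1, i) + (1-p) * V(k+1, i+1)].
  V(2,0) = exp(-r*dt) * [p*1.995400 + (1-p)*0.000000] = 0.960277
  V(2,1) = exp(-r*dt) * [p*0.000000 + (1-p)*0.000000] = 0.000000
  V(2,2) = exp(-r*dt) * [p*0.000000 + (1-p)*0.000000] = 0.000000
  V(1,0) = exp(-r*dt) * [p*0.960277 + (1-p)*0.000000] = 0.462129
  V(1,1) = exp(-r*dt) * [p*0.000000 + (1-p)*0.000000] = 0.000000
  V(0,0) = exp(-r*dt) * [p*0.462129 + (1-p)*0.000000] = 0.222397


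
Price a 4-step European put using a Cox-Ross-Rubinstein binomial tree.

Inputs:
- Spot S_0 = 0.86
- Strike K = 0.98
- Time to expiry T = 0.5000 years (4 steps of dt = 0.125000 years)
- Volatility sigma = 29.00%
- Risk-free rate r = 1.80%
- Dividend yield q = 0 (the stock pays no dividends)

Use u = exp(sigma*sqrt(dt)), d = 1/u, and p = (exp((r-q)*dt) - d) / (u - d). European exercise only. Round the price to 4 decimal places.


Answer: Price = V(0,0) = 0.1463

Derivation:
dt = T/N = 0.125000
u = exp(sigma*sqrt(dt)) = 1.107971; d = 1/u = 0.902551
p = (exp((r-q)*dt) - d) / (u - d) = 0.485355
Discount per step: exp(-r*dt) = 0.997753
Stock lattice S(k, i) with i counting down-moves:
  k=0: S(0,0) = 0.8600
  k=1: S(1,0) = 0.9529; S(1,1) = 0.7762
  k=2: S(2,0) = 1.0557; S(2,1) = 0.8600; S(2,2) = 0.7006
  k=3: S(3,0) = 1.1697; S(3,1) = 0.9529; S(3,2) = 0.7762; S(3,3) = 0.6323
  k=4: S(4,0) = 1.2960; S(4,1) = 1.0557; S(4,2) = 0.8600; S(4,3) = 0.7006; S(4,4) = 0.5707
Terminal payoffs V(N, i) = max(K - S_T, 0):
  V(4,0) = 0.000000; V(4,1) = 0.000000; V(4,2) = 0.120000; V(4,3) = 0.279446; V(4,4) = 0.409330
Backward induction: V(k, i) = exp(-r*dt) * [p * V(k+1, i) + (1-p) * V(k+1, i+1)].
  V(3,0) = exp(-r*dt) * [p*0.000000 + (1-p)*0.000000] = 0.000000
  V(3,1) = exp(-r*dt) * [p*0.000000 + (1-p)*0.120000] = 0.061619
  V(3,2) = exp(-r*dt) * [p*0.120000 + (1-p)*0.279446] = 0.201604
  V(3,3) = exp(-r*dt) * [p*0.279446 + (1-p)*0.409330] = 0.345512
  V(2,0) = exp(-r*dt) * [p*0.000000 + (1-p)*0.061619] = 0.031640
  V(2,1) = exp(-r*dt) * [p*0.061619 + (1-p)*0.201604] = 0.133361
  V(2,2) = exp(-r*dt) * [p*0.201604 + (1-p)*0.345512] = 0.275046
  V(1,0) = exp(-r*dt) * [p*0.031640 + (1-p)*0.133361] = 0.083802
  V(1,1) = exp(-r*dt) * [p*0.133361 + (1-p)*0.275046] = 0.205815
  V(0,0) = exp(-r*dt) * [p*0.083802 + (1-p)*0.205815] = 0.146266


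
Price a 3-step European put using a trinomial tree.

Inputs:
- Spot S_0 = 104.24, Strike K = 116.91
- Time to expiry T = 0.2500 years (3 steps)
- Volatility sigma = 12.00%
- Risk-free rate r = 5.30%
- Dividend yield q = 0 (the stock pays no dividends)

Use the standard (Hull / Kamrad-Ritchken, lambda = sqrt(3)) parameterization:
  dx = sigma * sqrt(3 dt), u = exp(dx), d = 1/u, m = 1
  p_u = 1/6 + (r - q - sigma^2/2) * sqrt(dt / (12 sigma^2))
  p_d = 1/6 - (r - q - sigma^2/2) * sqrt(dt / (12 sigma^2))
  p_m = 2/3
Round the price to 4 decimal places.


Answer: Price = V(0,0) = 11.2425

Derivation:
dt = T/N = 0.083333; dx = sigma*sqrt(3*dt) = 0.060000
u = exp(dx) = 1.061837; d = 1/u = 0.941765
p_u = 0.198472, p_m = 0.666667, p_d = 0.134861
Discount per step: exp(-r*dt) = 0.995593
Stock lattice S(k, j) with j the centered position index:
  k=0: S(0,+0) = 104.2400
  k=1: S(1,-1) = 98.1695; S(1,+0) = 104.2400; S(1,+1) = 110.6858
  k=2: S(2,-2) = 92.4526; S(2,-1) = 98.1695; S(2,+0) = 104.2400; S(2,+1) = 110.6858; S(2,+2) = 117.5303
  k=3: S(3,-3) = 87.0686; S(3,-2) = 92.4526; S(3,-1) = 98.1695; S(3,+0) = 104.2400; S(3,+1) = 110.6858; S(3,+2) = 117.5303; S(3,+3) = 124.7979
Terminal payoffs V(N, j) = max(K - S_T, 0):
  V(3,-3) = 29.841433; V(3,-2) = 24.457414; V(3,-1) = 18.740465; V(3,+0) = 12.670000; V(3,+1) = 6.224158; V(3,+2) = 0.000000; V(3,+3) = 0.000000
Backward induction: V(k, j) = exp(-r*dt) * [p_u * V(k+1, j+1) + p_m * V(k+1, j) + p_d * V(k+1, j-1)]
  V(2,-2) = exp(-r*dt) * [p_u*18.740465 + p_m*24.457414 + p_d*29.841433] = 23.942871
  V(2,-1) = exp(-r*dt) * [p_u*12.670000 + p_m*18.740465 + p_d*24.457414] = 18.225964
  V(2,+0) = exp(-r*dt) * [p_u*6.224158 + p_m*12.670000 + p_d*18.740465] = 12.155543
  V(2,+1) = exp(-r*dt) * [p_u*0.000000 + p_m*6.224158 + p_d*12.670000] = 5.832313
  V(2,+2) = exp(-r*dt) * [p_u*0.000000 + p_m*0.000000 + p_d*6.224158] = 0.835698
  V(1,-1) = exp(-r*dt) * [p_u*12.155543 + p_m*18.225964 + p_d*23.942871] = 17.713734
  V(1,+0) = exp(-r*dt) * [p_u*5.832313 + p_m*12.155543 + p_d*18.225964] = 11.667576
  V(1,+1) = exp(-r*dt) * [p_u*0.835698 + p_m*5.832313 + p_d*12.155543] = 5.668291
  V(0,+0) = exp(-r*dt) * [p_u*5.668291 + p_m*11.667576 + p_d*17.713734] = 11.242512


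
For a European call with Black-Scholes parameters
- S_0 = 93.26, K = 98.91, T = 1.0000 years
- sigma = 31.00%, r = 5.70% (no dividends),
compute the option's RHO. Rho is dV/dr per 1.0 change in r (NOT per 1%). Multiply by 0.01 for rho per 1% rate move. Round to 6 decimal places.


Answer: Rho = 40.744616

Derivation:
d1 = 0.1491320827; d2 = -0.1608679173
phi(d1) = 0.3945305420; exp(-qT) = 1.0000000000; exp(-rT) = 0.9445940694
N(d2) = 0.4360987157
Rho = K*T*exp(-rT)*N(d2) = 98.9100 * 1.0000 * 0.9445940694 * 0.4360987157 = 40.744616


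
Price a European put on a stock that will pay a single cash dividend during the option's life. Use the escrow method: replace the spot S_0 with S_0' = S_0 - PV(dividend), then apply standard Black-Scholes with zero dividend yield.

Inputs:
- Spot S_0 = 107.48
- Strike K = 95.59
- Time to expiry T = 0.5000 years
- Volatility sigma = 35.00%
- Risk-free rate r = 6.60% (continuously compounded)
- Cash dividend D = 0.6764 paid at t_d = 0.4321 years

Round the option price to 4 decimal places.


Answer: Price = 4.2528

Derivation:
PV(D) = D * exp(-r * t_d) = 0.6764 * 0.97188422 = 0.65738248
S_0' = S_0 - PV(D) = 107.4800 - 0.65738248 = 106.82261752
d1 = (ln(S_0'/K) + (r + sigma^2/2)*T) / (sigma*sqrt(T)) = 0.70600154
d2 = d1 - sigma*sqrt(T) = 0.45851417
exp(-rT) = 0.96753856
N(-d1) = 0.24009359; N(-d2) = 0.32329154
P = K * exp(-rT) * N(-d2) - S_0' * N(-d1) = 95.5900 * 0.96753856 * 0.32329154 - 106.82261752 * 0.24009359 = 4.2528


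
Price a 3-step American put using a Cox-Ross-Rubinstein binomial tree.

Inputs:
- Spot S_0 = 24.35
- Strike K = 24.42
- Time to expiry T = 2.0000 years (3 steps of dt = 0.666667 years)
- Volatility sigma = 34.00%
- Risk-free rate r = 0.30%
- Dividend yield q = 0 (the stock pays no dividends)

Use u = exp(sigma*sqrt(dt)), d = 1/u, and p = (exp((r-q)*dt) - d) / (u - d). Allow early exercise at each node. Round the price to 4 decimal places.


dt = T/N = 0.666667
u = exp(sigma*sqrt(dt)) = 1.319970; d = 1/u = 0.757593
p = (exp((r-q)*dt) - d) / (u - d) = 0.434600
Discount per step: exp(-r*dt) = 0.998002
Stock lattice S(k, i) with i counting down-moves:
  k=0: S(0,0) = 24.3500
  k=1: S(1,0) = 32.1413; S(1,1) = 18.4474
  k=2: S(2,0) = 42.4255; S(2,1) = 24.3500; S(2,2) = 13.9756
  k=3: S(3,0) = 56.0004; S(3,1) = 32.1413; S(3,2) = 18.4474; S(3,3) = 10.5878
Terminal payoffs V(N, i) = max(K - S_T, 0):
  V(3,0) = 0.000000; V(3,1) = 0.000000; V(3,2) = 5.972608; V(3,3) = 13.832169
Backward induction: V(k, i) = exp(-r*dt) * [p * V(k+1, i) + (1-p) * V(k+1, i+1)]; then take max(V_cont, immediate exercise) for American.
  V(2,0) = exp(-r*dt) * [p*0.000000 + (1-p)*0.000000] = 0.000000; exercise = 0.000000; V(2,0) = max -> 0.000000
  V(2,1) = exp(-r*dt) * [p*0.000000 + (1-p)*5.972608] = 3.370165; exercise = 0.070000; V(2,1) = max -> 3.370165
  V(2,2) = exp(-r*dt) * [p*5.972608 + (1-p)*13.832169] = 10.395592; exercise = 10.444383; V(2,2) = max -> 10.444383
  V(1,0) = exp(-r*dt) * [p*0.000000 + (1-p)*3.370165] = 1.901684; exercise = 0.000000; V(1,0) = max -> 1.901684
  V(1,1) = exp(-r*dt) * [p*3.370165 + (1-p)*10.444383] = 7.355203; exercise = 5.972608; V(1,1) = max -> 7.355203
  V(0,0) = exp(-r*dt) * [p*1.901684 + (1-p)*7.355203] = 4.975144; exercise = 0.070000; V(0,0) = max -> 4.975144

Answer: Price = V(0,0) = 4.9751


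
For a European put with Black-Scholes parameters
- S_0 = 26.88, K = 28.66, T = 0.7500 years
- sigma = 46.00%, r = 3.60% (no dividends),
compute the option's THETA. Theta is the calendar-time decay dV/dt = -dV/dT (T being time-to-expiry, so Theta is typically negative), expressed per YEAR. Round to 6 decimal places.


Answer: Theta = -2.214395

Derivation:
d1 = 0.1060067640; d2 = -0.2923649218
phi(d1) = 0.3967070222; exp(-qT) = 1.0000000000; exp(-rT) = 0.9733612415
Theta = -S*exp(-qT)*phi(d1)*sigma/(2*sqrt(T)) + r*K*exp(-rT)*N(-d2) - q*S*exp(-qT)*N(-d1)
N(-d1) = 0.4577884928; N(-d2) = 0.6149961873; sqrt(T) = 0.8660254038
Term 1 = -26.8800 * 1.0000000000 * 0.3967070222 * 0.4600 / (2 * 0.8660254038) = -2.8320202656
Term 2 = 0.0360 * 28.6600 * 0.9733612415 * 0.6149961873 = 0.6176254156
Term 3 = 0 (no dividend yield, q = 0)
Theta = -2.8320202656 + (0.6176254156) + (0.0000000000) = -2.214395


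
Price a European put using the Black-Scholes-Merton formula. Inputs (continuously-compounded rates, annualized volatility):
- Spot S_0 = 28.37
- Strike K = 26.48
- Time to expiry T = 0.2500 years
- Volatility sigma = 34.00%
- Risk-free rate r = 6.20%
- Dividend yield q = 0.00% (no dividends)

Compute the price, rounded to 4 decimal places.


Answer: Price = 0.9175

Derivation:
d1 = (ln(S/K) + (r - q + 0.5*sigma^2) * T) / (sigma * sqrt(T)) = 0.58172069
d2 = d1 - sigma * sqrt(T) = 0.41172069
exp(-rT) = 0.98461951; exp(-qT) = 1.00000000
P = K * exp(-rT) * N(-d2) - S_0 * exp(-qT) * N(-d1)
N(-d1) = 0.28037742; N(-d2) = 0.34027208
P = 26.4800 * 0.98461951 * 0.34027208 - 28.3700 * 1.00000000 * 0.28037742 = 0.9175


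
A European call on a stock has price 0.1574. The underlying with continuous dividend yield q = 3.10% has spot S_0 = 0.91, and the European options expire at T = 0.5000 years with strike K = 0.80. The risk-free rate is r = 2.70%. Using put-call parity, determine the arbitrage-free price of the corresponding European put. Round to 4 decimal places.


Answer: Put price = 0.0507

Derivation:
Put-call parity: C - P = S_0 * exp(-qT) - K * exp(-rT).
S_0 * exp(-qT) = 0.9100 * 0.98461951 = 0.89600375
K * exp(-rT) = 0.8000 * 0.98659072 = 0.78927257
P = C - S*exp(-qT) + K*exp(-rT)
P = 0.1574 - 0.89600375 + 0.78927257 = 0.0507


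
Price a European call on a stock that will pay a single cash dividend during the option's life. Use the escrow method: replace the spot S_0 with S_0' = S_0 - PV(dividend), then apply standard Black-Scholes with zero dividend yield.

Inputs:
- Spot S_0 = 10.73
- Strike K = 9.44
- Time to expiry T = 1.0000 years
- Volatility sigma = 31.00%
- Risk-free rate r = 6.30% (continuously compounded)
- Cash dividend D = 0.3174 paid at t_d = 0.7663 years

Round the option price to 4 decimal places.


Answer: Price = 2.1280

Derivation:
PV(D) = D * exp(-r * t_d) = 0.3174 * 0.95286990 = 0.30244091
S_0' = S_0 - PV(D) = 10.7300 - 0.30244091 = 10.42755909
d1 = (ln(S_0'/K) + (r + sigma^2/2)*T) / (sigma*sqrt(T)) = 0.67918140
d2 = d1 - sigma*sqrt(T) = 0.36918140
exp(-rT) = 0.93894347
N(d1) = 0.75148853; N(d2) = 0.64400374
C = S_0' * N(d1) - K * exp(-rT) * N(d2) = 10.42755909 * 0.75148853 - 9.4400 * 0.93894347 * 0.64400374 = 2.1280


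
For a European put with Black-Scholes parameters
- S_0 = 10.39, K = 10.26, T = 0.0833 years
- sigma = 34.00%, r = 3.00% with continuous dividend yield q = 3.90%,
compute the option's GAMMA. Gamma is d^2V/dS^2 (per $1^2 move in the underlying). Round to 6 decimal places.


d1 = 0.1697342299; d2 = 0.0716043161
phi(d1) = 0.3932367671; exp(-qT) = 0.9967565713; exp(-rT) = 0.9975041199
Gamma = exp(-qT) * phi(d1) / (S * sigma * sqrt(T)) = 0.9967565713 * 0.3932367671 / (10.3900 * 0.3400 * 0.2886173938) = 0.384438

Answer: Gamma = 0.384438


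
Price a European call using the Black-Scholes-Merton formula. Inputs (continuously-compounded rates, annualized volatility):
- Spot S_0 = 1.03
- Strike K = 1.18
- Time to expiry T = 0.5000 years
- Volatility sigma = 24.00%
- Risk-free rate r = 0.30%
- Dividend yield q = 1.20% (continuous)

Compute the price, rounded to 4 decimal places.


d1 = (ln(S/K) + (r - q + 0.5*sigma^2) * T) / (sigma * sqrt(T)) = -0.74278996
d2 = d1 - sigma * sqrt(T) = -0.91249559
exp(-rT) = 0.99850112; exp(-qT) = 0.99401796
C = S_0 * exp(-qT) * N(d1) - K * exp(-rT) * N(d2)
N(d1) = 0.22880443; N(d2) = 0.18075395
C = 1.0300 * 0.99401796 * 0.22880443 - 1.1800 * 0.99850112 * 0.18075395 = 0.0213

Answer: Price = 0.0213


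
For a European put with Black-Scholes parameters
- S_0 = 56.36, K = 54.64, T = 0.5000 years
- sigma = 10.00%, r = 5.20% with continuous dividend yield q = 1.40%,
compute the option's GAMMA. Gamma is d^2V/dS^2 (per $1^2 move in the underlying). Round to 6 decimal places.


d1 = 0.7423697971; d2 = 0.6716591190
phi(d1) = 0.3028568610; exp(-qT) = 0.9930244429; exp(-rT) = 0.9743350896
Gamma = exp(-qT) * phi(d1) / (S * sigma * sqrt(T)) = 0.9930244429 * 0.3028568610 / (56.3600 * 0.1000 * 0.7071067812) = 0.075464

Answer: Gamma = 0.075464


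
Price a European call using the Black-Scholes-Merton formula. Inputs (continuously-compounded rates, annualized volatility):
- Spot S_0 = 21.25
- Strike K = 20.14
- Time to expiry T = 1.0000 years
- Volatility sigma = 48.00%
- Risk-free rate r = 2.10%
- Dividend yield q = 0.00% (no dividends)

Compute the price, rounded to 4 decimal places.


Answer: Price = 4.6958

Derivation:
d1 = (ln(S/K) + (r - q + 0.5*sigma^2) * T) / (sigma * sqrt(T)) = 0.39551877
d2 = d1 - sigma * sqrt(T) = -0.08448123
exp(-rT) = 0.97921896; exp(-qT) = 1.00000000
C = S_0 * exp(-qT) * N(d1) - K * exp(-rT) * N(d2)
N(d1) = 0.65376996; N(d2) = 0.46633691
C = 21.2500 * 1.00000000 * 0.65376996 - 20.1400 * 0.97921896 * 0.46633691 = 4.6958


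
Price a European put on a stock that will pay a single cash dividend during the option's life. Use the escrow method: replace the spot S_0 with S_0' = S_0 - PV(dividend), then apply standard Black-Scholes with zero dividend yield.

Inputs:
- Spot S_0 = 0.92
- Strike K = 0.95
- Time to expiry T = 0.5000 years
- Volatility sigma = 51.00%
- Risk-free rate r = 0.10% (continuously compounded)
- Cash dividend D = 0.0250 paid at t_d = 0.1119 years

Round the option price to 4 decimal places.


Answer: Price = 0.1610

Derivation:
PV(D) = D * exp(-r * t_d) = 0.0250 * 0.99988811 = 0.02499720
S_0' = S_0 - PV(D) = 0.9200 - 0.02499720 = 0.89500280
d1 = (ln(S_0'/K) + (r + sigma^2/2)*T) / (sigma*sqrt(T)) = 0.01633239
d2 = d1 - sigma*sqrt(T) = -0.34429207
exp(-rT) = 0.99950012
N(-d1) = 0.49348461; N(-d2) = 0.63468668
P = K * exp(-rT) * N(-d2) - S_0' * N(-d1) = 0.9500 * 0.99950012 * 0.63468668 - 0.89500280 * 0.49348461 = 0.1610


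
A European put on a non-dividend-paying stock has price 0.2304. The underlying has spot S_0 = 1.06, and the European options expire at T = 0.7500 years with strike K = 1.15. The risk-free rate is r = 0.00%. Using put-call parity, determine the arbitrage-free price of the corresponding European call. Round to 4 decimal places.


Answer: Call price = 0.1404

Derivation:
Put-call parity: C - P = S_0 * exp(-qT) - K * exp(-rT).
S_0 * exp(-qT) = 1.0600 * 1.00000000 = 1.06000000
K * exp(-rT) = 1.1500 * 1.00000000 = 1.15000000
C = P + S*exp(-qT) - K*exp(-rT)
C = 0.2304 + 1.06000000 - 1.15000000 = 0.1404


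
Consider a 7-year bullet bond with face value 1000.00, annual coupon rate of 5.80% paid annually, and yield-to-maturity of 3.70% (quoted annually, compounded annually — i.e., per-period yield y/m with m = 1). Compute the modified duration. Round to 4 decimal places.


Answer: Modified duration = 5.8033

Derivation:
Coupon per period c = face * coupon_rate / m = 58.000000
Periods per year m = 1; per-period yield y/m = 0.037000
Number of cashflows N = 7
Cashflows (t years, CF_t, discount factor 1/(1+y/m)^(m*t), PV):
  t = 1.0000: CF_t = 58.000000, DF = 0.964320, PV = 55.930569
  t = 2.0000: CF_t = 58.000000, DF = 0.929913, PV = 53.934975
  t = 3.0000: CF_t = 58.000000, DF = 0.896734, PV = 52.010583
  t = 4.0000: CF_t = 58.000000, DF = 0.864739, PV = 50.154854
  t = 5.0000: CF_t = 58.000000, DF = 0.833885, PV = 48.365336
  t = 6.0000: CF_t = 58.000000, DF = 0.804132, PV = 46.639669
  t = 7.0000: CF_t = 1058.000000, DF = 0.775441, PV = 820.416475
Price P = sum_t PV_t = 1127.452461
First compute Macaulay numerator sum_t t * PV_t:
  t * PV_t at t = 1.0000: 55.930569
  t * PV_t at t = 2.0000: 107.869950
  t * PV_t at t = 3.0000: 156.031750
  t * PV_t at t = 4.0000: 200.619415
  t * PV_t at t = 5.0000: 241.826681
  t * PV_t at t = 6.0000: 279.838011
  t * PV_t at t = 7.0000: 5742.915325
Macaulay duration D = 6785.031701 / 1127.452461 = 6.018020
Modified duration = D / (1 + y/m) = 6.018020 / (1 + 0.037000) = 5.803298


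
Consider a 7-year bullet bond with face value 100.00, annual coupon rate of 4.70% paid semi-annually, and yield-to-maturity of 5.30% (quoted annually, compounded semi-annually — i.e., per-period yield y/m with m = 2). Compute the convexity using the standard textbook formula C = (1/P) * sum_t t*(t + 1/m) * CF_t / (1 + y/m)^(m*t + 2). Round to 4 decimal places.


Answer: Convexity = 40.6875

Derivation:
Coupon per period c = face * coupon_rate / m = 2.350000
Periods per year m = 2; per-period yield y/m = 0.026500
Number of cashflows N = 14
Cashflows (t years, CF_t, discount factor 1/(1+y/m)^(m*t), PV):
  t = 0.5000: CF_t = 2.350000, DF = 0.974184, PV = 2.289333
  t = 1.0000: CF_t = 2.350000, DF = 0.949035, PV = 2.230232
  t = 1.5000: CF_t = 2.350000, DF = 0.924535, PV = 2.172656
  t = 2.0000: CF_t = 2.350000, DF = 0.900667, PV = 2.116567
  t = 2.5000: CF_t = 2.350000, DF = 0.877415, PV = 2.061926
  t = 3.0000: CF_t = 2.350000, DF = 0.854764, PV = 2.008696
  t = 3.5000: CF_t = 2.350000, DF = 0.832698, PV = 1.956839
  t = 4.0000: CF_t = 2.350000, DF = 0.811201, PV = 1.906322
  t = 4.5000: CF_t = 2.350000, DF = 0.790259, PV = 1.857109
  t = 5.0000: CF_t = 2.350000, DF = 0.769858, PV = 1.809166
  t = 5.5000: CF_t = 2.350000, DF = 0.749983, PV = 1.762460
  t = 6.0000: CF_t = 2.350000, DF = 0.730622, PV = 1.716961
  t = 6.5000: CF_t = 2.350000, DF = 0.711760, PV = 1.672636
  t = 7.0000: CF_t = 102.350000, DF = 0.693385, PV = 70.967988
Price P = sum_t PV_t = 96.528891
Convexity numerator sum_t t*(t + 1/m) * CF_t / (1+y/m)^(m*t + 2):
  t = 0.5000: term = 1.086328
  t = 1.0000: term = 3.174851
  t = 1.5000: term = 6.185778
  t = 2.0000: term = 10.043478
  t = 2.5000: term = 14.676296
  t = 3.0000: term = 20.016380
  t = 3.5000: term = 25.999519
  t = 4.0000: term = 32.564981
  t = 4.5000: term = 39.655359
  t = 5.0000: term = 47.216426
  t = 5.5000: term = 55.196991
  t = 6.0000: term = 63.548765
  t = 6.5000: term = 72.226231
  t = 7.0000: term = 3535.931891
Convexity = (1/P) * sum = 3927.523275 / 96.528891 = 40.687542
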